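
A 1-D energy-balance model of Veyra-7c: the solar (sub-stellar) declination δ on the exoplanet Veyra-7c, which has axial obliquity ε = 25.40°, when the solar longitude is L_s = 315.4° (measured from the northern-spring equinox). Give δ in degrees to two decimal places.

δ = -17.53°

sin δ = sin ε · sin L_s = sin 25.40° × sin 315.4° = -0.301178.
δ = arcsin(-0.301178) = -17.53°.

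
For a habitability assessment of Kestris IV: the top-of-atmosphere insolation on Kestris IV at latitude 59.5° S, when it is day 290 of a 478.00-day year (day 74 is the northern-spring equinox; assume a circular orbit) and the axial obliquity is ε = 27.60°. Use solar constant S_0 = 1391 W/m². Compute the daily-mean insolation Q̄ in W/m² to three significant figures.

Solar longitude: L_s = 360° × (290 − 74)/478.00 = 162.678°.
sin δ = sin 27.60° × sin 162.678° = 0.13794, so δ = +7.929°.
cos h₀ = −tan(-59.5°) tan(+7.929°) = 0.2364, h₀ = 1.3321 rad.
Bracket: h₀ sin ϕ sin δ + cos ϕ cos δ sin h₀ = 1.3321×-0.86163×0.13794 + 0.50754×0.99044×0.97165 = -0.158324 + 0.488437 = 0.330113.
Q̄ = (S_0/π) × [bracket] = (1391/π) × 0.330113 = 146.2 W/m².

Q̄ ≈ 146 W/m²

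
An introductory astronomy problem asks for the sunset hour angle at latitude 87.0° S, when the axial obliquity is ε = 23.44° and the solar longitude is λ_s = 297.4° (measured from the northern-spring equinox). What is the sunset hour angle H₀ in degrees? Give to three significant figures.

Solar declination: sin δ = sin ε · sin λ_s = sin 23.44° × sin 297.4° = -0.35316, so δ = -20.681°.
Sunrise equation: cos H₀ = −tan φ · tan δ = -7.2029 ≤ −1, so the Sun never sets (polar day) and H₀ = π.

H₀ = 180°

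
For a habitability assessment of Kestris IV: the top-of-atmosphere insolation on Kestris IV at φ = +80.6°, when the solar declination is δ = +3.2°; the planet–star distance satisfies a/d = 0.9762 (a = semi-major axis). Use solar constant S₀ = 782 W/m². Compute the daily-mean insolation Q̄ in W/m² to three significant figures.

Q̄ ≈ 61.4 W/m²

cos H₀ = −tan(+80.6°) tan(+3.200°) = -0.3377, H₀ = 1.9153 rad.
Bracket: H₀ sin φ sin δ + cos φ cos δ sin H₀ = 1.9153×0.98657×0.05582 + 0.16333×0.99844×0.94125 = 0.105476 + 0.153495 = 0.258971.
Inverse-square distance factor (a/d)² = 0.9762² = 0.952966.
Q̄ = (S₀/π) × 0.952966 × [bracket] = (782/π) × 0.952966 × 0.258971 = 61.43 W/m².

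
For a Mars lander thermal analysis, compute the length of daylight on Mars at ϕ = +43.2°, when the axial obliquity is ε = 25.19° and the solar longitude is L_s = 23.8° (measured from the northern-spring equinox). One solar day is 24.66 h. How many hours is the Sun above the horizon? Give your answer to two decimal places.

13.62 h

Solar declination: sin δ = sin ε · sin L_s = sin 25.19° × sin 23.8° = 0.17176, so δ = +9.890°.
cos h₀ = −tan ϕ · tan δ = −tan(+43.2°) × tan(+9.890°) = -0.1637, so h₀ = 1.7353 rad = 99.42°.
Daylight = 2h₀/(2π) × 24.66 h = (1.7353/π) × 24.66 = 13.62 h.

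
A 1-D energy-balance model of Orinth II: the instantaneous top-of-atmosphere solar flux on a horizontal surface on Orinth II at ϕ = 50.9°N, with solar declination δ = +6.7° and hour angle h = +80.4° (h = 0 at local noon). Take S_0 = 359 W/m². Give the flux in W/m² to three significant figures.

70.0 W/m²

cos θ_z = sin ϕ sin δ + cos ϕ cos δ cos h = 0.090542 + 0.104459 = 0.195001.
Flux = S_0 · cos θ_z = 359 × 0.195001 = 70.01 W/m².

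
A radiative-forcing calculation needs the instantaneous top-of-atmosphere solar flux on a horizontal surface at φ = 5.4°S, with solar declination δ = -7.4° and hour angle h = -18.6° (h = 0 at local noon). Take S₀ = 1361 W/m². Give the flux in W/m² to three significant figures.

1.29e+03 W/m²

cos θ_z = sin φ sin δ + cos φ cos δ cos h = 0.012121 + 0.935703 = 0.947824.
Flux = S₀ · cos θ_z = 1361 × 0.947824 = 1290 W/m².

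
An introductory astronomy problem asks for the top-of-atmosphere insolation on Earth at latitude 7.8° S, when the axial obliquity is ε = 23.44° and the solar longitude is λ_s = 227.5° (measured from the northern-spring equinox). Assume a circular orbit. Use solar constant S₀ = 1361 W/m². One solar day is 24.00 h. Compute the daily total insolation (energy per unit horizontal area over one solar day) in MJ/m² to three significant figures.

Solar declination: sin δ = sin ε · sin λ_s = sin 23.44° × sin 227.5° = -0.29328, so δ = -17.054°.
cos H₀ = −tan(-7.8°) tan(-17.054°) = -0.0420, H₀ = 1.6128 rad.
Bracket: H₀ sin φ sin δ + cos φ cos δ sin H₀ = 1.6128×-0.13572×-0.29328 + 0.99075×0.95603×0.99912 = 0.064196 + 0.946353 = 1.010549.
Q̄ = (S₀/π) × [bracket] = (1361/π) × 1.010549 = 437.79 W/m².
Daily total = Q̄ × 24.00 h × 3600 s/h = 437.79 × 24.00 × 3600 / 10⁶ = 37.83 MJ/m².

37.8 MJ/m²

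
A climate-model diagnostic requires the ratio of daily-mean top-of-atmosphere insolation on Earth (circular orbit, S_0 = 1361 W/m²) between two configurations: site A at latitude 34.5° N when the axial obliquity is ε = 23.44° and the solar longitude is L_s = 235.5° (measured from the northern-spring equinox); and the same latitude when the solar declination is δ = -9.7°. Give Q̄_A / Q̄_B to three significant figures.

Q̄_A / Q̄_B ≈ 0.762

— Configuration A (ϕ=+34.5°):
Solar declination: sin δ = sin ε · sin L_s = sin 23.44° × sin 235.5° = -0.32783, so δ = -19.137°.
cos h₀ = −tan(+34.5°) tan(-19.137°) = 0.2385, h₀ = 1.3300 rad.
Bracket: h₀ sin ϕ sin δ + cos ϕ cos δ sin h₀ = 1.3300×0.56641×-0.32783 + 0.82413×0.94474×0.97115 = -0.246963 + 0.756126 = 0.509163.
Q̄ = (S_0/π) × [bracket] = (1361/π) × 0.509163 = 220.58 W/m².
— Configuration B (ϕ=+34.5°):
cos h₀ = −tan(+34.5°) tan(-9.700°) = 0.1175, h₀ = 1.4530 rad.
Bracket: h₀ sin ϕ sin δ + cos ϕ cos δ sin h₀ = 1.4530×0.56641×-0.16849 + 0.82413×0.98570×0.99308 = -0.138666 + 0.806724 = 0.668058.
Q̄ = (S_0/π) × [bracket] = (1361/π) × 0.668058 = 289.42 W/m².
Ratio Q̄_A / Q̄_B = 220.58 / 289.42 = 0.7621.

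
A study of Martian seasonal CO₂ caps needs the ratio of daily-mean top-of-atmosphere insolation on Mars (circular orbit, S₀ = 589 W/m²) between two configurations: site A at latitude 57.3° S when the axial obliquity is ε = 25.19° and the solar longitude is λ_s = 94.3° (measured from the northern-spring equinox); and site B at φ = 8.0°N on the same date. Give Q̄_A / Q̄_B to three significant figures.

Q̄_A / Q̄_B ≈ 0.0661

— Configuration A (φ=-57.3°):
Solar declination: sin δ = sin ε · sin λ_s = sin 25.19° × sin 94.3° = 0.42442, so δ = +25.114°.
cos H₀ = −tan(-57.3°) tan(+25.114°) = 0.7301, H₀ = 0.7523 rad.
Bracket: H₀ sin φ sin δ + cos φ cos δ sin H₀ = 0.7523×-0.84151×0.42442 + 0.54024×0.90546×0.68331 = -0.268687 + 0.334252 = 0.065565.
Q̄ = (S₀/π) × [bracket] = (589/π) × 0.065565 = 12.292 W/m².
— Configuration B (φ=+8.0°):
cos H₀ = −tan(+8.0°) tan(+25.114°) = -0.0659, H₀ = 1.6367 rad.
Bracket: H₀ sin φ sin δ + cos φ cos δ sin H₀ = 1.6367×0.13917×0.42442 + 0.99027×0.90546×0.99783 = 0.096674 + 0.894704 = 0.991378.
Q̄ = (S₀/π) × [bracket] = (589/π) × 0.991378 = 185.87 W/m².
Ratio Q̄_A / Q̄_B = 12.292 / 185.87 = 0.06613.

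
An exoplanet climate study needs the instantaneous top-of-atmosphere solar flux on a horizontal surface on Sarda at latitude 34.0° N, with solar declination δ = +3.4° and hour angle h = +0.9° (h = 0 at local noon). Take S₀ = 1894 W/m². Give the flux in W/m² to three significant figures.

1.63e+03 W/m²

cos θ_z = sin φ sin δ + cos φ cos δ cos h = 0.033164 + 0.827476 = 0.860640.
Flux = S₀ · cos θ_z = 1894 × 0.860640 = 1630 W/m².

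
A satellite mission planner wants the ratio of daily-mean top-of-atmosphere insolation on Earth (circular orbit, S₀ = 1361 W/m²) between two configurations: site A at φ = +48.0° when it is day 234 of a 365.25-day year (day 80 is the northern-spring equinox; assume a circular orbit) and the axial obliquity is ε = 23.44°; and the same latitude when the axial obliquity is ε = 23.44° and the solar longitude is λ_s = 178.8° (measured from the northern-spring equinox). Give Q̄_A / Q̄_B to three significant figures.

— Configuration A (φ=+48.0°):
Solar longitude: λ_s = 360° × (234 − 80)/365.25 = 151.786°.
sin δ = sin 23.44° × sin 151.786° = 0.18806, so δ = +10.839°.
cos H₀ = −tan(+48.0°) tan(+10.839°) = -0.2127, H₀ = 1.7851 rad.
Bracket: H₀ sin φ sin δ + cos φ cos δ sin H₀ = 1.7851×0.74314×0.18806 + 0.66913×0.98216×0.97713 = 0.249476 + 0.642163 = 0.891639.
Q̄ = (S₀/π) × [bracket] = (1361/π) × 0.891639 = 386.28 W/m².
— Configuration B (φ=+48.0°):
Solar declination: sin δ = sin ε · sin λ_s = sin 23.44° × sin 178.8° = 0.00833, so δ = +0.477°.
cos H₀ = −tan(+48.0°) tan(+0.477°) = -0.0093, H₀ = 1.5800 rad.
Bracket: H₀ sin φ sin δ + cos φ cos δ sin H₀ = 1.5800×0.74314×0.00833 + 0.66913×0.99997×0.99996 = 0.009781 + 0.669083 = 0.678864.
Q̄ = (S₀/π) × [bracket] = (1361/π) × 0.678864 = 294.10 W/m².
Ratio Q̄_A / Q̄_B = 386.28 / 294.10 = 1.313.

Q̄_A / Q̄_B ≈ 1.31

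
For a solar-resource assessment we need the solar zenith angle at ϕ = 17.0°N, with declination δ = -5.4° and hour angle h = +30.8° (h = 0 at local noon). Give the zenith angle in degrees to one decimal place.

θ_z = 37.8°

cos θ_z = sin ϕ sin δ + cos ϕ cos δ cos h = -0.027515 + 0.817782 = 0.790267.
θ_z = arccos(0.790267) = 37.8°.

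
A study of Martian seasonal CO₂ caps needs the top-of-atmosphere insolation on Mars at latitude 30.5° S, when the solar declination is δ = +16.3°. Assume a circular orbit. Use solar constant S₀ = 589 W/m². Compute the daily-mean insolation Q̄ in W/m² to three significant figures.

cos H₀ = −tan(-30.5°) tan(+16.300°) = 0.1722, H₀ = 1.3977 rad.
Bracket: H₀ sin φ sin δ + cos φ cos δ sin H₀ = 1.3977×-0.50754×0.28067 + 0.86163×0.95981×0.98505 = -0.199104 + 0.814637 = 0.615533.
Q̄ = (S₀/π) × [bracket] = (589/π) × 0.615533 = 115.4 W/m².

Q̄ ≈ 115 W/m²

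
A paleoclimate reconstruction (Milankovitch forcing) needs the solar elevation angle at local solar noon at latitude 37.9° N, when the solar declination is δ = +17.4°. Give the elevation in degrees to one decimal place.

At local noon the hour angle is zero, so the zenith angle equals |ϕ − δ| = |+37.9° − (+17.400°)| = 20.500°.
Elevation = 90° − 20.500° = 69.5°.

69.5°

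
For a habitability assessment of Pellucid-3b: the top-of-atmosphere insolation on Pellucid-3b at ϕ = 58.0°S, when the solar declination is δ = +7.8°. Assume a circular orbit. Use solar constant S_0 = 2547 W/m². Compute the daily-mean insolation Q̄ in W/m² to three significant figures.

Q̄ ≈ 289 W/m²

cos h₀ = −tan(-58.0°) tan(+7.800°) = 0.2192, h₀ = 1.3498 rad.
Bracket: h₀ sin ϕ sin δ + cos ϕ cos δ sin h₀ = 1.3498×-0.84805×0.13572 + 0.52992×0.99075×0.97568 = -0.155358 + 0.512250 = 0.356892.
Q̄ = (S_0/π) × [bracket] = (2547/π) × 0.356892 = 289.3 W/m².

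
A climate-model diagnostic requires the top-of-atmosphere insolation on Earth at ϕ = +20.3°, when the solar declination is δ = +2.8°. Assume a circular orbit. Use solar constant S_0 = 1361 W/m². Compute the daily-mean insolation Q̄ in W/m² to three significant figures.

cos h₀ = −tan(+20.3°) tan(+2.800°) = -0.0181, h₀ = 1.5889 rad.
Bracket: h₀ sin ϕ sin δ + cos ϕ cos δ sin h₀ = 1.5889×0.34694×0.04885 + 0.93789×0.99881×0.99984 = 0.026929 + 0.936624 = 0.963553.
Q̄ = (S_0/π) × [bracket] = (1361/π) × 0.963553 = 417.4 W/m².

Q̄ ≈ 417 W/m²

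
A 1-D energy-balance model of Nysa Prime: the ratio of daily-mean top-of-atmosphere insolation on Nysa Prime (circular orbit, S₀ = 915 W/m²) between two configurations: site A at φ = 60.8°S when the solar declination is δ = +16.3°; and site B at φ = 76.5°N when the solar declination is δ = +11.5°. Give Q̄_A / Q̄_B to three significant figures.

Q̄_A / Q̄_B ≈ 0.240

— Configuration A (φ=-60.8°):
cos H₀ = −tan(-60.8°) tan(+16.300°) = 0.5232, H₀ = 1.0202 rad.
Bracket: H₀ sin φ sin δ + cos φ cos δ sin H₀ = 1.0202×-0.87292×0.28067 + 0.48786×0.95981×0.85219 = -0.249952 + 0.399040 = 0.149088.
Q̄ = (S₀/π) × [bracket] = (915/π) × 0.149088 = 43.422 W/m².
— Configuration B (φ=+76.5°):
cos H₀ = −tan(+76.5°) tan(+11.500°) = -0.8474, H₀ = 2.5819 rad.
Bracket: H₀ sin φ sin δ + cos φ cos δ sin H₀ = 2.5819×0.97237×0.19937 + 0.23345×0.97992×0.53089 = 0.500531 + 0.121448 = 0.621979.
Q̄ = (S₀/π) × [bracket] = (915/π) × 0.621979 = 181.15 W/m².
Ratio Q̄_A / Q̄_B = 43.422 / 181.15 = 0.2397.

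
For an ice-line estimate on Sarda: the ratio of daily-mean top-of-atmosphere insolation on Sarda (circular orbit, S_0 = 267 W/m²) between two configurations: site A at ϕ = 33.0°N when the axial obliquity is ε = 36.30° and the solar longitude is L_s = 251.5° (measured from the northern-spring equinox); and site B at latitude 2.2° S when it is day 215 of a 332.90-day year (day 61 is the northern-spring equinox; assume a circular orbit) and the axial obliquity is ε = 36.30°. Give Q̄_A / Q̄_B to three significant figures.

— Configuration A (ϕ=+33.0°):
Solar declination: sin δ = sin ε · sin L_s = sin 36.30° × sin 251.5° = -0.56142, so δ = -34.154°.
cos h₀ = −tan(+33.0°) tan(-34.154°) = 0.4406, h₀ = 1.1146 rad.
Bracket: h₀ sin ϕ sin δ + cos ϕ cos δ sin h₀ = 1.1146×0.54464×-0.56142 + 0.83867×0.82753×0.89772 = -0.340813 + 0.623040 = 0.282227.
Q̄ = (S_0/π) × [bracket] = (267/π) × 0.282227 = 23.986 W/m².
— Configuration B (ϕ=-2.2°):
Solar longitude: L_s = 360° × (215 − 61)/332.90 = 166.536°.
sin δ = sin 36.30° × sin 166.536° = 0.13784, so δ = +7.923°.
cos h₀ = −tan(-2.2°) tan(+7.923°) = 0.0053, h₀ = 1.5655 rad.
Bracket: h₀ sin ϕ sin δ + cos ϕ cos δ sin h₀ = 1.5655×-0.03839×0.13784 + 0.99926×0.99046×0.99999 = -0.008284 + 0.989717 = 0.981433.
Q̄ = (S_0/π) × [bracket] = (267/π) × 0.981433 = 83.411 W/m².
Ratio Q̄_A / Q̄_B = 23.986 / 83.411 = 0.2876.

Q̄_A / Q̄_B ≈ 0.288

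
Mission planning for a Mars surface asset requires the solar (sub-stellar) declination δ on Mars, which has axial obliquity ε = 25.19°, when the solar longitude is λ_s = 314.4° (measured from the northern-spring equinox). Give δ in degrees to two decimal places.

sin δ = sin ε · sin λ_s = sin 25.19° × sin 314.4° = -0.304095.
δ = arcsin(-0.304095) = -17.70°.

δ = -17.70°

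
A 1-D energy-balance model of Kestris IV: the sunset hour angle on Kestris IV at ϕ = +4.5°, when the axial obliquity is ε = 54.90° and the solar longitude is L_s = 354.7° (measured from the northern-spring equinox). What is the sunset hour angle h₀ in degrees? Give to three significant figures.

h₀ = 89.7°

Solar declination: sin δ = sin ε · sin L_s = sin 54.90° × sin 354.7° = -0.07557, so δ = -4.334°.
cos h₀ = −tan ϕ · tan δ = −tan(+4.5°) × tan(-4.334°) = 0.0060, so h₀ = 1.5648 rad = 89.66°.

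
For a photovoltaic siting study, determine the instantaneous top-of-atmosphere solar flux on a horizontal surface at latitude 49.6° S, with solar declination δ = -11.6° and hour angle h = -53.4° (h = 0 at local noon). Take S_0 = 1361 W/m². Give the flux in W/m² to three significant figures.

cos θ_z = sin ϕ sin δ + cos ϕ cos δ cos h = 0.153129 + 0.378533 = 0.531662.
Flux = S_0 · cos θ_z = 1361 × 0.531662 = 723.6 W/m².

724 W/m²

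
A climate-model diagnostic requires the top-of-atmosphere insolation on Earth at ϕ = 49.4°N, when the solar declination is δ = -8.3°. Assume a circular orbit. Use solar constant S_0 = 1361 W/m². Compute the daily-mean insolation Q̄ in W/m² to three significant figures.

cos h₀ = −tan(+49.4°) tan(-8.300°) = 0.1702, h₀ = 1.3998 rad.
Bracket: h₀ sin ϕ sin δ + cos ϕ cos δ sin h₀ = 1.3998×0.75927×-0.14436 + 0.65077×0.98953×0.98541 = -0.153430 + 0.634561 = 0.481131.
Q̄ = (S_0/π) × [bracket] = (1361/π) × 0.481131 = 208.4 W/m².

Q̄ ≈ 208 W/m²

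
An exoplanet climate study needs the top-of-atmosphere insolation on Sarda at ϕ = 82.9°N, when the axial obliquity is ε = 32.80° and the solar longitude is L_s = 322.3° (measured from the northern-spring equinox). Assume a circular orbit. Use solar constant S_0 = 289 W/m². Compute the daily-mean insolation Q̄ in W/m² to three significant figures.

Q̄ ≈ 0.00 W/m²

Solar declination: sin δ = sin ε · sin L_s = sin 32.80° × sin 322.3° = -0.33127, so δ = -19.346°.
cos h₀ = −tan(+82.9°) tan(-19.346°) = 2.8187 ≥ 1 ⇒ polar night, h₀ = 0 and Q̄ = 0.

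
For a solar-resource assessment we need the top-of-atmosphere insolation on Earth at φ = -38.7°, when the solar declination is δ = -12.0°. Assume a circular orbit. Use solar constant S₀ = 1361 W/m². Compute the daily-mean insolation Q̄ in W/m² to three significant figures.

Q̄ ≈ 424 W/m²

cos H₀ = −tan(-38.7°) tan(-12.000°) = -0.1703, H₀ = 1.7419 rad.
Bracket: H₀ sin φ sin δ + cos φ cos δ sin H₀ = 1.7419×-0.62524×-0.20791 + 0.78043×0.97815×0.98539 = 0.226436 + 0.752225 = 0.978661.
Q̄ = (S₀/π) × [bracket] = (1361/π) × 0.978661 = 424.0 W/m².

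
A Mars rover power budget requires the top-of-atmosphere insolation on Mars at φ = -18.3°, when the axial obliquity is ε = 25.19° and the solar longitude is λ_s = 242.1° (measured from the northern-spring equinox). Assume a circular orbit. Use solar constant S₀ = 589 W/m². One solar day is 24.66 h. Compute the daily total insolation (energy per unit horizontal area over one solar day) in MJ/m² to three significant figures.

Solar declination: sin δ = sin ε · sin λ_s = sin 25.19° × sin 242.1° = -0.37615, so δ = -22.095°.
cos H₀ = −tan(-18.3°) tan(-22.095°) = -0.1343, H₀ = 1.7055 rad.
Bracket: H₀ sin φ sin δ + cos φ cos δ sin H₀ = 1.7055×-0.31399×-0.37615 + 0.94943×0.92656×0.99095 = 0.201432 + 0.871743 = 1.073175.
Q̄ = (S₀/π) × [bracket] = (589/π) × 1.073175 = 201.20 W/m².
Daily total = Q̄ × 24.66 h × 3600 s/h = 201.20 × 24.66 × 3600 / 10⁶ = 17.86 MJ/m².

17.9 MJ/m²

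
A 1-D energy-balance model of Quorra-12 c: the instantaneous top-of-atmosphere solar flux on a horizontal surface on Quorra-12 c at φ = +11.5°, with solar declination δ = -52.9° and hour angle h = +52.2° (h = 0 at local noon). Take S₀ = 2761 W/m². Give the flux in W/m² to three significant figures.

cos θ_z = sin φ sin δ + cos φ cos δ cos h = -0.159013 + 0.362288 = 0.203275.
Flux = S₀ · cos θ_z = 2761 × 0.203275 = 561.2 W/m².

561 W/m²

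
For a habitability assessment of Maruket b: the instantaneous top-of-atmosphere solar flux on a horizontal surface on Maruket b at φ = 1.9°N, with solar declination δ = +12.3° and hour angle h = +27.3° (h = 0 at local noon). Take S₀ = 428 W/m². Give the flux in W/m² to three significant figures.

cos θ_z = sin φ sin δ + cos φ cos δ cos h = 0.007063 + 0.867742 = 0.874805.
Flux = S₀ · cos θ_z = 428 × 0.874805 = 374.4 W/m².

374 W/m²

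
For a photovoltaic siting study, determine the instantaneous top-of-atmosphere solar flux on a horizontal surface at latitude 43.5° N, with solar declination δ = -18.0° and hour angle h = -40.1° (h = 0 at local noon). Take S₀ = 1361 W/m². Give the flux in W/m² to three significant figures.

429 W/m²

cos θ_z = sin φ sin δ + cos φ cos δ cos h = -0.212713 + 0.527698 = 0.314985.
Flux = S₀ · cos θ_z = 1361 × 0.314985 = 428.7 W/m².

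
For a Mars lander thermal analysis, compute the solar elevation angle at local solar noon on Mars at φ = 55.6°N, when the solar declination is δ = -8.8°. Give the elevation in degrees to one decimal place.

At local noon the hour angle is zero, so the zenith angle equals |φ − δ| = |+55.6° − (-8.800°)| = 64.400°.
Elevation = 90° − 64.400° = 25.6°.

25.6°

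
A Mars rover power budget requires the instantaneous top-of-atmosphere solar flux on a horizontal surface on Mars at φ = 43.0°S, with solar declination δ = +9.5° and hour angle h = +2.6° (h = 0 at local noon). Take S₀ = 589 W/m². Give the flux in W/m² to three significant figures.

cos θ_z = sin φ sin δ + cos φ cos δ cos h = -0.112562 + 0.720581 = 0.608019.
Flux = S₀ · cos θ_z = 589 × 0.608019 = 358.1 W/m².

358 W/m²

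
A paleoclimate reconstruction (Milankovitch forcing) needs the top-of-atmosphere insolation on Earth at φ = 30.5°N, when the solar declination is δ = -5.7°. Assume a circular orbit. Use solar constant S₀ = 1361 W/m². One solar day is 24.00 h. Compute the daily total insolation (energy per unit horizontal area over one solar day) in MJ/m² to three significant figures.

cos H₀ = −tan(+30.5°) tan(-5.700°) = 0.0588, H₀ = 1.5120 rad.
Bracket: H₀ sin φ sin δ + cos φ cos δ sin H₀ = 1.5120×0.50754×-0.09932 + 0.86163×0.99506×0.99827 = -0.076218 + 0.855890 = 0.779672.
Q̄ = (S₀/π) × [bracket] = (1361/π) × 0.779672 = 337.77 W/m².
Daily total = Q̄ × 24.00 h × 3600 s/h = 337.77 × 24.00 × 3600 / 10⁶ = 29.18 MJ/m².

29.2 MJ/m²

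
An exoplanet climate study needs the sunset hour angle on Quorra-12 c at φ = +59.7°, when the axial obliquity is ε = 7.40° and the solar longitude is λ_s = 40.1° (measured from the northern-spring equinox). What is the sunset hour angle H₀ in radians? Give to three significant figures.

Solar declination: sin δ = sin ε · sin λ_s = sin 7.40° × sin 40.1° = 0.08296, so δ = +4.759°.
cos H₀ = −tan φ · tan δ = −tan(+59.7°) × tan(+4.759°) = -0.1425, so H₀ = 1.7137 rad = 98.19°.

H₀ = 1.71 rad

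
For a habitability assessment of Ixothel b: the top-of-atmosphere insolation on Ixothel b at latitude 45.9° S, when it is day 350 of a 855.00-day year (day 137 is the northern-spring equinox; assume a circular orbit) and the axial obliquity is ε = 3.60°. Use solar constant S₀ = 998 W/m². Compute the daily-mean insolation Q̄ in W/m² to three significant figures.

Q̄ ≈ 199 W/m²

Solar longitude: λ_s = 360° × (350 − 137)/855.00 = 89.684°.
sin δ = sin 3.60° × sin 89.684° = 0.06279, so δ = +3.600°.
cos H₀ = −tan(-45.9°) tan(+3.600°) = 0.0649, H₀ = 1.5058 rad.
Bracket: H₀ sin φ sin δ + cos φ cos δ sin H₀ = 1.5058×-0.71813×0.06279 + 0.69591×0.99803×0.99789 = -0.067899 + 0.693074 = 0.625175.
Q̄ = (S₀/π) × [bracket] = (998/π) × 0.625175 = 198.6 W/m².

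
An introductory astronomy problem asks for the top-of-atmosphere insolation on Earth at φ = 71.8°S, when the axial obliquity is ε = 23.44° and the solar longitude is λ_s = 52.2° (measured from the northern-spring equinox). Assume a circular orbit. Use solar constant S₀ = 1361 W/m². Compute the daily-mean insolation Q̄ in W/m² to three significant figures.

Q̄ ≈ 0.00 W/m²

Solar declination: sin δ = sin ε · sin λ_s = sin 23.44° × sin 52.2° = 0.31431, so δ = +18.319°.
cos H₀ = −tan(-71.8°) tan(+18.319°) = 1.0070 ≥ 1 ⇒ polar night, H₀ = 0 and Q̄ = 0.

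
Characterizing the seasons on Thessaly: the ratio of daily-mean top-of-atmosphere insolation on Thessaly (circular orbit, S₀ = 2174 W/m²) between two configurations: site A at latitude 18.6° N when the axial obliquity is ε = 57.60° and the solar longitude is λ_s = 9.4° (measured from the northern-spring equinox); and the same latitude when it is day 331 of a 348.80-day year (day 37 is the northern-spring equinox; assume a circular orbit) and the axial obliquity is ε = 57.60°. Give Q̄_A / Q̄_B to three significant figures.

— Configuration A (φ=+18.6°):
Solar declination: sin δ = sin ε · sin λ_s = sin 57.60° × sin 9.4° = 0.13790, so δ = +7.926°.
cos H₀ = −tan(+18.6°) tan(+7.926°) = -0.0469, H₀ = 1.6177 rad.
Bracket: H₀ sin φ sin δ + cos φ cos δ sin H₀ = 1.6177×0.31896×0.13790 + 0.94777×0.99045×0.99890 = 0.071154 + 0.937686 = 1.008840.
Q̄ = (S₀/π) × [bracket] = (2174/π) × 1.008840 = 698.12 W/m².
— Configuration B (φ=+18.6°):
Solar longitude: λ_s = 360° × (331 − 37)/348.80 = 303.440°.
sin δ = sin 57.60° × sin 303.440° = -0.70456, so δ = -44.794°.
cos H₀ = −tan(+18.6°) tan(-44.794°) = 0.3341, H₀ = 1.2301 rad.
Bracket: H₀ sin φ sin δ + cos φ cos δ sin H₀ = 1.2301×0.31896×-0.70456 + 0.94777×0.70965×0.94253 = -0.276436 + 0.633932 = 0.357496.
Q̄ = (S₀/π) × [bracket] = (2174/π) × 0.357496 = 247.39 W/m².
Ratio Q̄_A / Q̄_B = 698.12 / 247.39 = 2.822.

Q̄_A / Q̄_B ≈ 2.82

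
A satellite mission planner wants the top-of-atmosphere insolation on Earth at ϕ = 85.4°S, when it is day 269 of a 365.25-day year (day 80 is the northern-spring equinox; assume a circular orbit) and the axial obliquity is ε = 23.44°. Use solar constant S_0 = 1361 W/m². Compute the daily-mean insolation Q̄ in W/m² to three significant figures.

Solar longitude: L_s = 360° × (269 − 80)/365.25 = 186.283°.
sin δ = sin 23.44° × sin 186.283° = -0.04354, so δ = -2.495°.
cos h₀ = −tan(-85.4°) tan(-2.495°) = -0.5416, h₀ = 2.1432 rad.
Bracket: h₀ sin ϕ sin δ + cos ϕ cos δ sin h₀ = 2.1432×-0.99678×-0.04354 + 0.08020×0.99905×0.84062 = 0.093014 + 0.067354 = 0.160368.
Q̄ = (S_0/π) × [bracket] = (1361/π) × 0.160368 = 69.47 W/m².

Q̄ ≈ 69.5 W/m²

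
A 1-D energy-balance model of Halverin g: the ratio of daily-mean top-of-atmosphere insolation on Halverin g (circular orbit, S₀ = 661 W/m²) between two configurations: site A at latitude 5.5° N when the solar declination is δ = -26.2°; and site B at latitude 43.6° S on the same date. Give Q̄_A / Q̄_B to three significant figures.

— Configuration A (φ=+5.5°):
cos H₀ = −tan(+5.5°) tan(-26.200°) = 0.0474, H₀ = 1.5234 rad.
Bracket: H₀ sin φ sin δ + cos φ cos δ sin H₀ = 1.5234×0.09585×-0.44151 + 0.99540×0.89726×0.99888 = -0.064468 + 0.892132 = 0.827664.
Q̄ = (S₀/π) × [bracket] = (661/π) × 0.827664 = 174.14 W/m².
— Configuration B (φ=-43.6°):
cos H₀ = −tan(-43.6°) tan(-26.200°) = -0.4686, H₀ = 2.0585 rad.
Bracket: H₀ sin φ sin δ + cos φ cos δ sin H₀ = 2.0585×-0.68962×-0.44151 + 0.72417×0.89726×0.88342 = 0.626760 + 0.574019 = 1.200779.
Q̄ = (S₀/π) × [bracket] = (661/π) × 1.200779 = 252.65 W/m².
Ratio Q̄_A / Q̄_B = 174.14 / 252.65 = 0.6893.

Q̄_A / Q̄_B ≈ 0.689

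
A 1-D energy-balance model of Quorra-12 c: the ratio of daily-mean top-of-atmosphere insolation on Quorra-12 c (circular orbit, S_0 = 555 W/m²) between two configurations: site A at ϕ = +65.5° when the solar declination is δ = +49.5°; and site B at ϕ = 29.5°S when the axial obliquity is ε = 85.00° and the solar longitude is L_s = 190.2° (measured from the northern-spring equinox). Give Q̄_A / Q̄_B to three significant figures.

Q̄_A / Q̄_B ≈ 2.18

— Configuration A (ϕ=+65.5°):
cos h₀ = −tan(+65.5°) tan(+49.500°) = -2.5692 ≤ −1 ⇒ polar day, h₀ = π.
Bracket: h₀ sin ϕ sin δ + cos ϕ cos δ sin h₀ = 3.1416×0.90996×0.76041 + 0.41469×0.64945×0.00000 = 2.173807 + 0.000000 = 2.173807.
Q̄ = (S_0/π) × [bracket] = (555/π) × 2.173807 = 384.03 W/m².
— Configuration B (ϕ=-29.5°):
Solar declination: sin δ = sin ε · sin L_s = sin 85.00° × sin 190.2° = -0.17641, so δ = -10.161°.
cos h₀ = −tan(-29.5°) tan(-10.161°) = -0.1014, h₀ = 1.6724 rad.
Bracket: h₀ sin ϕ sin δ + cos ϕ cos δ sin h₀ = 1.6724×-0.49242×-0.17641 + 0.87036×0.98432×0.99485 = 0.145278 + 0.852301 = 0.997579.
Q̄ = (S_0/π) × [bracket] = (555/π) × 0.997579 = 176.23 W/m².
Ratio Q̄_A / Q̄_B = 384.03 / 176.23 = 2.179.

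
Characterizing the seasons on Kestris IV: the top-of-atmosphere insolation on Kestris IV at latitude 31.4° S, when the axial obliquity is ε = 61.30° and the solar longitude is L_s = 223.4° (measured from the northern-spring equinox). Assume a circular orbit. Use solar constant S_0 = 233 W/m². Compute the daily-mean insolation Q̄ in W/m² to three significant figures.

Q̄ ≈ 92.6 W/m²

Solar declination: sin δ = sin ε · sin L_s = sin 61.30° × sin 223.4° = -0.60268, so δ = -37.062°.
cos h₀ = −tan(-31.4°) tan(-37.062°) = -0.4610, h₀ = 2.0499 rad.
Bracket: h₀ sin ϕ sin δ + cos ϕ cos δ sin h₀ = 2.0499×-0.52101×-0.60268 + 0.85355×0.79799×0.88740 = 0.643673 + 0.604430 = 1.248103.
Q̄ = (S_0/π) × [bracket] = (233/π) × 1.248103 = 92.57 W/m².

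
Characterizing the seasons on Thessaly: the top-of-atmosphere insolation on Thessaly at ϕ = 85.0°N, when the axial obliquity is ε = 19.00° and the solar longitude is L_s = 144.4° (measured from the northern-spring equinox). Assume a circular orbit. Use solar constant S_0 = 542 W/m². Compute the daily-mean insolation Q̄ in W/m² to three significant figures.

Solar declination: sin δ = sin ε · sin L_s = sin 19.00° × sin 144.4° = 0.18952, so δ = +10.925°.
cos h₀ = −tan(+85.0°) tan(+10.925°) = -2.2062 ≤ −1 ⇒ polar day, h₀ = π.
Bracket: h₀ sin ϕ sin δ + cos ϕ cos δ sin h₀ = 3.1416×0.99619×0.18952 + 0.08716×0.98188×0.00000 = 0.593128 + 0.000000 = 0.593128.
Q̄ = (S_0/π) × [bracket] = (542/π) × 0.593128 = 102.3 W/m².

Q̄ ≈ 102 W/m²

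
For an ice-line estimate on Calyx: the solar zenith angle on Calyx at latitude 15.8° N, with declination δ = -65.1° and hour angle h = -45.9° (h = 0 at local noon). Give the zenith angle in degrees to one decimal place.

cos θ_z = sin ϕ sin δ + cos ϕ cos δ cos h = -0.246970 + 0.281934 = 0.034964.
θ_z = arccos(0.034964) = 88.0°.

θ_z = 88.0°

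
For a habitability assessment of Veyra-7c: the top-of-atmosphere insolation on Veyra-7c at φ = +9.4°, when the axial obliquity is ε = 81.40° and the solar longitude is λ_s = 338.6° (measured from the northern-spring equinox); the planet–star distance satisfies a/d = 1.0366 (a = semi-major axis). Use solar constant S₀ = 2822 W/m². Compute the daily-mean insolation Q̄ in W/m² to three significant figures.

Q̄ ≈ 801 W/m²

Solar declination: sin δ = sin ε · sin λ_s = sin 81.40° × sin 338.6° = -0.36077, so δ = -21.148°.
cos H₀ = −tan(+9.4°) tan(-21.148°) = 0.0640, H₀ = 1.5067 rad.
Bracket: H₀ sin φ sin δ + cos φ cos δ sin H₀ = 1.5067×0.16333×-0.36077 + 0.98657×0.93265×0.99795 = -0.088782 + 0.918238 = 0.829456.
Inverse-square distance factor (a/d)² = 1.0366² = 1.074540.
Q̄ = (S₀/π) × 1.074540 × [bracket] = (2822/π) × 1.074540 × 0.829456 = 800.6 W/m².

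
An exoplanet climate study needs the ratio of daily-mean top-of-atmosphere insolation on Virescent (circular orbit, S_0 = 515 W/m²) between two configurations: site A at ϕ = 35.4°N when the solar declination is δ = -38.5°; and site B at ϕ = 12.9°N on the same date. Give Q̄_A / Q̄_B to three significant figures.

— Configuration A (ϕ=+35.4°):
cos h₀ = −tan(+35.4°) tan(-38.500°) = 0.5653, h₀ = 0.9700 rad.
Bracket: h₀ sin ϕ sin δ + cos ϕ cos δ sin h₀ = 0.9700×0.57928×-0.62251 + 0.81513×0.78261×0.82489 = -0.349789 + 0.526221 = 0.176432.
Q̄ = (S_0/π) × [bracket] = (515/π) × 0.176432 = 28.922 W/m².
— Configuration B (ϕ=+12.9°):
cos h₀ = −tan(+12.9°) tan(-38.500°) = 0.1822, h₀ = 1.3876 rad.
Bracket: h₀ sin ϕ sin δ + cos ϕ cos δ sin h₀ = 1.3876×0.22325×-0.62251 + 0.97476×0.78261×0.98327 = -0.192842 + 0.750094 = 0.557252.
Q̄ = (S_0/π) × [bracket] = (515/π) × 0.557252 = 91.350 W/m².
Ratio Q̄_A / Q̄_B = 28.922 / 91.350 = 0.3166.

Q̄_A / Q̄_B ≈ 0.317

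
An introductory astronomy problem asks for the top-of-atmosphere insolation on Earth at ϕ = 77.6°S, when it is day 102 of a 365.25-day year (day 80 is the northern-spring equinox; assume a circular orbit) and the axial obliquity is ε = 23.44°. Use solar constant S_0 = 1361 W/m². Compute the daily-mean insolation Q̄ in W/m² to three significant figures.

Solar longitude: L_s = 360° × (102 − 80)/365.25 = 21.684°.
sin δ = sin 23.44° × sin 21.684° = 0.14698, so δ = +8.452°.
cos h₀ = −tan(-77.6°) tan(+8.452°) = 0.6758, h₀ = 0.8287 rad.
Bracket: h₀ sin ϕ sin δ + cos ϕ cos δ sin h₀ = 0.8287×-0.97667×0.14698 + 0.21474×0.98914×0.73706 = -0.118961 + 0.156557 = 0.037596.
Q̄ = (S_0/π) × [bracket] = (1361/π) × 0.037596 = 16.29 W/m².

Q̄ ≈ 16.3 W/m²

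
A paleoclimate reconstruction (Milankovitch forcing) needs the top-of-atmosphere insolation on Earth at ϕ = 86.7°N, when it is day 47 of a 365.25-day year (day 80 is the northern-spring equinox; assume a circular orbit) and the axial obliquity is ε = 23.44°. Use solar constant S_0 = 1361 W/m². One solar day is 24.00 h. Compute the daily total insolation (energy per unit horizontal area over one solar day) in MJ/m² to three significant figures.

Solar longitude: L_s = 360° × (47 − 80)/365.25 = -32.526°, i.e. -32.526° + 360° = 327.474°.
sin δ = sin 23.44° × sin 327.474° = -0.21388, so δ = -12.350°.
cos h₀ = −tan(+86.7°) tan(-12.350°) = 3.7973 ≥ 1 ⇒ polar night, h₀ = 0 and Q̄ = 0.
Daily total = Q̄ × 24.00 h × 3600 s/h = 0.00 MJ/m².

0.00 MJ/m²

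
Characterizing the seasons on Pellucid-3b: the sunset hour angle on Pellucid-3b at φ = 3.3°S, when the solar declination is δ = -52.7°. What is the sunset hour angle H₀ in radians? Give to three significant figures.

cos H₀ = −tan φ · tan δ = −tan(-3.3°) × tan(-52.700°) = -0.0757, so H₀ = 1.6466 rad = 94.34°.

H₀ = 1.65 rad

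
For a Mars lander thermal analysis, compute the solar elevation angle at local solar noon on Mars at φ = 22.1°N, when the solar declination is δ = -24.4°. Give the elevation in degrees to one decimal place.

At local noon the hour angle is zero, so the zenith angle equals |φ − δ| = |+22.1° − (-24.400°)| = 46.500°.
Elevation = 90° − 46.500° = 43.5°.

43.5°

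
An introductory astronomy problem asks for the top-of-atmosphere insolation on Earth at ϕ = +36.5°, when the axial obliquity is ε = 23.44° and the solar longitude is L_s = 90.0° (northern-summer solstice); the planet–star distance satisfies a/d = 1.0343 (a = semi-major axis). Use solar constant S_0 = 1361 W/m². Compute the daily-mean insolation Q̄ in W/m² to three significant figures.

Q̄ ≈ 532 W/m²

Solar declination: sin δ = sin ε · sin L_s = sin 23.44° × sin 90.0° = 0.39779, so δ = +23.440°.
cos h₀ = −tan(+36.5°) tan(+23.440°) = -0.3208, h₀ = 1.8974 rad.
Bracket: h₀ sin ϕ sin δ + cos ϕ cos δ sin h₀ = 1.8974×0.59482×0.39779 + 0.80386×0.91748×0.94714 = 0.448950 + 0.698540 = 1.147490.
Inverse-square distance factor (a/d)² = 1.0343² = 1.069776.
Q̄ = (S_0/π) × 1.069776 × [bracket] = (1361/π) × 1.069776 × 1.147490 = 531.8 W/m².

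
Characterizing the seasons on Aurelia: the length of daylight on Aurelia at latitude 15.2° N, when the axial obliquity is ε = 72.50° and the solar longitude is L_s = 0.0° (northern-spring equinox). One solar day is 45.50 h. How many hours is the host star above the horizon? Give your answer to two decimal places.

Solar declination: sin δ = sin ε · sin L_s = sin 72.50° × sin 0.0° = 0.00000, so δ = +0.000°.
cos h₀ = −tan ϕ · tan δ = −tan(+15.2°) × tan(+0.000°) = -0.0000, so h₀ = 1.5708 rad = 90.00°.
Daylight = 2h₀/(2π) × 45.50 h = (1.5708/π) × 45.50 = 22.75 h.

22.75 h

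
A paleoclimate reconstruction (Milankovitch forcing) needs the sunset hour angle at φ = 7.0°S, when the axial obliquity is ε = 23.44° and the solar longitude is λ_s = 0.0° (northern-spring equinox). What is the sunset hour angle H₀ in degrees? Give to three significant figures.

Solar declination: sin δ = sin ε · sin λ_s = sin 23.44° × sin 0.0° = 0.00000, so δ = +0.000°.
cos H₀ = −tan φ · tan δ = −tan(-7.0°) × tan(+0.000°) = 0.0000, so H₀ = 1.5708 rad = 90.00°.

H₀ = 90.0°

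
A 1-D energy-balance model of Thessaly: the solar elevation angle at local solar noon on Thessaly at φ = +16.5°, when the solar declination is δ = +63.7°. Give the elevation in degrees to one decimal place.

At local noon the hour angle is zero, so the zenith angle equals |φ − δ| = |+16.5° − (+63.700°)| = 47.200°.
Elevation = 90° − 47.200° = 42.8°.

42.8°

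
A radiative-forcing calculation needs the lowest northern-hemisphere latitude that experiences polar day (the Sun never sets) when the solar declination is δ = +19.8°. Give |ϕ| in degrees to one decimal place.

|ϕ| = 70.2°

Polar day requires cos h₀ = −tan ϕ tan δ ≤ −1, i.e. tan ϕ tan δ ≥ 1.
The boundary is |tan ϕ| · |tan δ| = 1, so |ϕ| = 90° − |δ| = 90° − 19.8° = 70.2° in the northern hemisphere.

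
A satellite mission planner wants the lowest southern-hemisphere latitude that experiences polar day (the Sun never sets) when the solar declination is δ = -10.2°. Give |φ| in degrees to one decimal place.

|φ| = 79.8°

Polar day requires cos H₀ = −tan φ tan δ ≤ −1, i.e. tan φ tan δ ≥ 1.
The boundary is |tan φ| · |tan δ| = 1, so |φ| = 90° − |δ| = 90° − 10.2° = 79.8° in the southern hemisphere.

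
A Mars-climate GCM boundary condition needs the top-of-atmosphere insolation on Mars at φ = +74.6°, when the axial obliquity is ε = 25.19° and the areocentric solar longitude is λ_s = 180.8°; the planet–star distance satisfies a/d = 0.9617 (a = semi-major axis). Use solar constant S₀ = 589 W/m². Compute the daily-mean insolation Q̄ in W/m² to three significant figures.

sin δ = sin 25.19° × sin 180.8° = -0.00594, so δ = -0.340°.
cos H₀ = −tan(+74.6°) tan(-0.340°) = 0.0216, H₀ = 1.5492 rad.
Bracket: H₀ sin φ sin δ + cos φ cos δ sin H₀ = 1.5492×0.96410×-0.00594 + 0.26556×0.99998×0.99977 = -0.008872 + 0.265494 = 0.256622.
Inverse-square distance factor (a/d)² = 0.9617² = 0.924867.
Q̄ = (S₀/π) × 0.924867 × [bracket] = (589/π) × 0.924867 × 0.256622 = 44.50 W/m².

Q̄ ≈ 44.5 W/m²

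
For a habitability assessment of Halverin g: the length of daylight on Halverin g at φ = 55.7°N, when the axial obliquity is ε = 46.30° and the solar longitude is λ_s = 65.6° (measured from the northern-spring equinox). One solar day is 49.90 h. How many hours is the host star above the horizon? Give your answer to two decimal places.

49.90 h

Solar declination: sin δ = sin ε · sin λ_s = sin 46.30° × sin 65.6° = 0.65839, so δ = +41.178°.
Sunrise equation: cos H₀ = −tan φ · tan δ = -1.2823 ≤ −1, so the host star never sets (polar day) and H₀ = π.
Daylight = 2H₀/(2π) × 49.90 h = (3.1416/π) × 49.90 = 49.90 h.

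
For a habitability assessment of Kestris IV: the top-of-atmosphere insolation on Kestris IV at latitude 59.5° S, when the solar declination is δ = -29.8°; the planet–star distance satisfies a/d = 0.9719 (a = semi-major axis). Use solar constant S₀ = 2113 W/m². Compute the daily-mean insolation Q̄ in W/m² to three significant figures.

cos H₀ = −tan(-59.5°) tan(-29.800°) = -0.9723, H₀ = 2.9055 rad.
Bracket: H₀ sin φ sin δ + cos φ cos δ sin H₀ = 2.9055×-0.86163×-0.49697 + 0.50754×0.86777×0.23390 = 1.244147 + 0.103016 = 1.347163.
Inverse-square distance factor (a/d)² = 0.9719² = 0.944590.
Q̄ = (S₀/π) × 0.944590 × [bracket] = (2113/π) × 0.944590 × 1.347163 = 855.9 W/m².

Q̄ ≈ 856 W/m²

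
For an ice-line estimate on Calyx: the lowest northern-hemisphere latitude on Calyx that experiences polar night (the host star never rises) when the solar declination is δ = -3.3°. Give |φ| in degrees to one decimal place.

Polar night requires cos H₀ = −tan φ tan δ ≥ 1, i.e. tan φ tan δ ≤ −1.
The boundary is |tan φ| · |tan δ| = 1, so |φ| = 90° − |δ| = 90° − 3.3° = 86.7° in the northern hemisphere.

|φ| = 86.7°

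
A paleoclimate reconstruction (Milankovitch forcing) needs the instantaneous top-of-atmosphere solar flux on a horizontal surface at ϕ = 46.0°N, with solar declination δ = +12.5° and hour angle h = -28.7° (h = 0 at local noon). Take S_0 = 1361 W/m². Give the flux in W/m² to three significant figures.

1.02e+03 W/m²

cos θ_z = sin ϕ sin δ + cos ϕ cos δ cos h = 0.155694 + 0.594874 = 0.750568.
Flux = S_0 · cos θ_z = 1361 × 0.750568 = 1022 W/m².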